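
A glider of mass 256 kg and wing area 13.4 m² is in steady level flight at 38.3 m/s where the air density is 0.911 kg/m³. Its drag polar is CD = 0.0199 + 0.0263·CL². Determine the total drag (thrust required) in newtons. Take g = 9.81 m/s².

D = 197 N

Weight W = mg = 256 × 9.81 = 2511.4 N; in level flight L = W.
q = ½ρv² = ½ × 0.911 × 38.3² = 668.2 Pa.
Required CL = L/(qS) = 2511.4/(668.2·13.4) = 0.2805.
CD = 0.0199 + 0.0263 × 0.2805² = 0.02197.
D = q·S·CD = 668.2 × 13.4 × 0.02197 = 196.7 N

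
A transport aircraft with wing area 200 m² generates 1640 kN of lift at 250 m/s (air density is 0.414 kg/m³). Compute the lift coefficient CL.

From L = ½ρv²S·CL, rearranging gives CL = 2L/(ρv²S).
CL = 2 × 1.64×10^6 / (0.414 × 250² × 200) = 0.634

CL = 0.634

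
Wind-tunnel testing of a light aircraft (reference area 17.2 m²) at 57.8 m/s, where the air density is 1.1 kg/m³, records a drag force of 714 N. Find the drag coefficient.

From D = ½ρv²S·CD, rearranging gives CD = 2D/(ρv²S).
CD = 2 × 714 / (1.1 × 57.8² × 17.2) = 0.0226

CD = 0.0226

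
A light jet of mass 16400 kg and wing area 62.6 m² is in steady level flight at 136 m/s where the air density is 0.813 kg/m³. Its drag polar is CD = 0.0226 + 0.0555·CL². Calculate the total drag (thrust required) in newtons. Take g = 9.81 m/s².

D = 13700 N

Level flight ⇒ L = W = m·g = 16400 × 9.81 = 1.6088×10^5 N.
Dynamic pressure q = 0.5 × 0.813 × 136² = 7519 Pa.
CL = W/(q·S) = 1.6088×10^5 / (7519 × 62.6) = 0.3418.
CD = 0.0226 + 0.0555 × 0.3418² = 0.02908.
D = q·S·CD = 7519 × 62.6 × 0.02908 = 13690 N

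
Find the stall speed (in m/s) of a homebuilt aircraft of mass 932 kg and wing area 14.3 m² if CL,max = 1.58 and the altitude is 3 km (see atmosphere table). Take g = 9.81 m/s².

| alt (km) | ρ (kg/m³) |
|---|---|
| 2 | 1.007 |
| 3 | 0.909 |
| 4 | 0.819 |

V_stall = 29.8 m/s

At 3 km, from the table: ρ = 0.909 kg/m³.
Stall occurs when L = W at CL,max. W = mg = 932 × 9.81 = 9143 N.
From L = ½ρV²S·CL,max = W: V_stall = √(2W/(ρSCL,max)) = √(2·9143/(0.909·14.3·1.58))
V_stall = √890.3 = 29.8 m/s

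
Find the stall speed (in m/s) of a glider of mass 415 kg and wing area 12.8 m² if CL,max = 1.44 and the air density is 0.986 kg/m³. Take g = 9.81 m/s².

V_stall = 21.2 m/s

Weight W = mg = 415 × 9.81 = 4071 N.
V_stall = √(2W/(ρ·S·CL,max)) = √(2 × 4071 / (0.986 × 12.8 × 1.44))
V_stall = √448 = 21.2 m/s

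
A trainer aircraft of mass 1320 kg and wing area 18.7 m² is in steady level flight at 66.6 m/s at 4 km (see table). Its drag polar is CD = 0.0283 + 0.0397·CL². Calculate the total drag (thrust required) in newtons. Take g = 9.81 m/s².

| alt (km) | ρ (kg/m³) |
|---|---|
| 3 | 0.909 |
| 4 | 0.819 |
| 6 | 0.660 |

D = 1160 N

At 4 km, from the table: ρ = 0.819 kg/m³.
Weight W = mg = 1320 × 9.81 = 12949 N; in level flight L = W.
Dynamic pressure q = 0.5 × 0.819 × 66.6² = 1816 Pa.
Required CL = L/(qS) = 12949/(1816·18.7) = 0.3812.
CD = 0.0283 + 0.0397 × 0.3812² = 0.03407.
D = q·S·CD = 1816 × 18.7 × 0.03407 = 1157 N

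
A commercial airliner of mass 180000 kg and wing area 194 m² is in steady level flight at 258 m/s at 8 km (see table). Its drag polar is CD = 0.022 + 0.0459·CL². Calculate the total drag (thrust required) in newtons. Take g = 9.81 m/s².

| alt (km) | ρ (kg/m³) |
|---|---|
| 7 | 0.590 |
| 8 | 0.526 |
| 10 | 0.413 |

D = 1.17×10^5 N

At 8 km, from the table: ρ = 0.526 kg/m³.
Weight W = mg = 180000 × 9.81 = 1.7658×10^6 N; in level flight L = W.
q = ½ρv² = ½ × 0.526 × 258² = 17510 Pa.
CL = 2W/(ρv²S) = 2×1.7658×10^6/(0.526×258²×194) = 0.5199.
CD = 0.022 + 0.0459 × 0.5199² = 0.03441.
D = q·S·CD = 17510 × 194 × 0.03441 = 1.169×10^5 N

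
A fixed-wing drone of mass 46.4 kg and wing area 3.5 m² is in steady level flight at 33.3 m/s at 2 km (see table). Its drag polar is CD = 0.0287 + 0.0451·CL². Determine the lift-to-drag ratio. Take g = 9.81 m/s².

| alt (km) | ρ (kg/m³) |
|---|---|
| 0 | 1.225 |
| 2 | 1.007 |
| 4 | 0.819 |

L/D = 7.48

At 2 km, from the table: ρ = 1.007 kg/m³.
In steady level flight, lift balances weight: W = mg = 46.4 × 9.81 = 455.18 N.
q = ½ρv² = ½ × 1.007 × 33.3² = 558.3 Pa.
CL = 2W/(ρv²S) = 2×455.18/(1.007×33.3²×3.5) = 0.2329.
CD = 0.0287 + 0.0451 × 0.2329² = 0.03115.
L/D = CL/CD = 0.2329 / 0.03115 = 7.48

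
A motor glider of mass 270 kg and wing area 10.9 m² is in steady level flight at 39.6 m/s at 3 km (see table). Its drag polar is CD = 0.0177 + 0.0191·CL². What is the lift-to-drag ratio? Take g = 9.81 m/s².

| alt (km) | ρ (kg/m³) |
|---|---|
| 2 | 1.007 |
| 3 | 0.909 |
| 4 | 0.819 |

At 3 km, from the table: ρ = 0.909 kg/m³.
In steady level flight, lift balances weight: W = mg = 270 × 9.81 = 2648.7 N.
Dynamic pressure q = 0.5 × 0.909 × 39.6² = 712.7 Pa.
Required CL = L/(qS) = 2648.7/(712.7·10.9) = 0.3409.
CD = 0.0177 + 0.0191 × 0.3409² = 0.01992.
L/D = CL/CD = 0.3409 / 0.01992 = 17.1

L/D = 17.1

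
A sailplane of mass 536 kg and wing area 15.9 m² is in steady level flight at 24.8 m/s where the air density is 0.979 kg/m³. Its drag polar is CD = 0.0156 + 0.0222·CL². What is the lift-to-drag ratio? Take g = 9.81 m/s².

Level flight ⇒ L = W = m·g = 536 × 9.81 = 5258.2 N.
Dynamic pressure q = 0.5 × 0.979 × 24.8² = 301.1 Pa.
Required CL = L/(qS) = 5258.2/(301.1·15.9) = 1.098.
CD = 0.0156 + 0.0222 × 1.098² = 0.04239.
L/D = CL/CD = 1.098 / 0.04239 = 25.9

L/D = 25.9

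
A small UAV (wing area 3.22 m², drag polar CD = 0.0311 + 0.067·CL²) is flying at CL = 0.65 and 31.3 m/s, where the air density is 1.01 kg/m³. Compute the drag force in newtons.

CD = 0.0311 + 0.067 × 0.65² = 0.05941
D = ½ρv²S·CD = ½ × 1.01 × 31.3² × 3.22 × 0.05941 = 94.6 N

D = 94.6 N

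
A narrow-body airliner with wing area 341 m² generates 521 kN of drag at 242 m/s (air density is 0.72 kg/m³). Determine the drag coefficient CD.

From D = ½ρv²S·CD, rearranging gives CD = 2D/(ρv²S).
CD = 2 × 5.21×10^5 / (0.72 × 242² × 341) = 0.0725

CD = 0.0725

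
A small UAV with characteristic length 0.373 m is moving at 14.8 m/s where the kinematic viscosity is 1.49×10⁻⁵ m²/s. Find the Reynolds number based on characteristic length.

Re = v·c/ν = 14.8 × 0.373 / (1.49×10⁻⁵) = 3.7×10^5

Re = 3.7×10^5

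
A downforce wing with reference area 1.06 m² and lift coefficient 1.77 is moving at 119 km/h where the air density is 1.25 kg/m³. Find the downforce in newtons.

Convert speed: v = 119 km/h ÷ 3.6 = 33.06 m/s.
L = ½ρv²S·CL = ½ × 1.25 × 33.06² × 1.06 × 1.77 = 1280 N

L = 1280 N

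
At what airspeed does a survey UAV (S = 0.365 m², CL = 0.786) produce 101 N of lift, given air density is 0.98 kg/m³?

L = ½ρv²S·CL ⇒ v = √(2L/(ρ·S·CL))
v = √(2 × 101 / (0.98 × 0.365 × 0.786)) = √718.5 = 26.8 m/s

v = 26.8 m/s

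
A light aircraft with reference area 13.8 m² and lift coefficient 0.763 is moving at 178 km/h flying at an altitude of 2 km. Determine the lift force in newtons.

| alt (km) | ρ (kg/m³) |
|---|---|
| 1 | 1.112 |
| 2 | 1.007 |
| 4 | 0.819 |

L = 13000 N

At 2 km, from the table: ρ = 1.007 kg/m³.
Convert speed: v = 178 km/h ÷ 3.6 = 49.44 m/s.
L = ½ρv²S·CL = ½ × 1.007 × 49.44² × 13.8 × 0.763 = 13000 N ≈ 13 kN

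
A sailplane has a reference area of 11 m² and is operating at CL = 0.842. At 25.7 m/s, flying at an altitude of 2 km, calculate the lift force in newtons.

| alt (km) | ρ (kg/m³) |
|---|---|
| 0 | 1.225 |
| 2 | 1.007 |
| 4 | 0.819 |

L = 3080 N

At 2 km, from the table: ρ = 1.007 kg/m³.
Dynamic pressure q = ½ρv² = ½ × 1.007 × 25.7² = 332.6 Pa.
L = q·S·CL = 332.6 × 11 × 0.842 = 3080 N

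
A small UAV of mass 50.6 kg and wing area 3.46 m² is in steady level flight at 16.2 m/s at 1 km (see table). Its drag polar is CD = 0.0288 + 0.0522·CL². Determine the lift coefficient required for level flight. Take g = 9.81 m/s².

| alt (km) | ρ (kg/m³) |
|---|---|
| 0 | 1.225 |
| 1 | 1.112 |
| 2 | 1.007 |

CL = 0.983

At 1 km, from the table: ρ = 1.112 kg/m³.
Level flight ⇒ L = W = m·g = 50.6 × 9.81 = 496.39 N.
Dynamic pressure q = 0.5 × 1.112 × 16.2² = 145.9 Pa.
Required CL = L/(qS) = 496.39/(145.9·3.46) = 0.9832.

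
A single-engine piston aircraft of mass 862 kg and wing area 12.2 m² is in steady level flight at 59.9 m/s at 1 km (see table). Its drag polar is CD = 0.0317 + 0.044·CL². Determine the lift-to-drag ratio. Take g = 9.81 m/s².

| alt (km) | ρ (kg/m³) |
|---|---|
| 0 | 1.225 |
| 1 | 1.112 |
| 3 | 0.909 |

L/D = 9.39

At 1 km, from the table: ρ = 1.112 kg/m³.
Weight W = mg = 862 × 9.81 = 8456.2 N; in level flight L = W.
q = ½ρv² = ½ × 1.112 × 59.9² = 1995 Pa.
Required CL = L/(qS) = 8456.2/(1995·12.2) = 0.3474.
CD = 0.0317 + 0.044 × 0.3474² = 0.03701.
L/D = CL/CD = 0.3474 / 0.03701 = 9.39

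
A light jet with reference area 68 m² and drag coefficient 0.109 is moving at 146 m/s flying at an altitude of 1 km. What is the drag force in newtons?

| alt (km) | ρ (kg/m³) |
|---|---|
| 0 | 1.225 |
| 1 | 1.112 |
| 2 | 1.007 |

At 1 km, from the table: ρ = 1.112 kg/m³.
D = ½ρv²S·CD = ½ × 1.112 × 146² × 68 × 0.109 = 87800 N ≈ 87.8 kN

D = 87800 N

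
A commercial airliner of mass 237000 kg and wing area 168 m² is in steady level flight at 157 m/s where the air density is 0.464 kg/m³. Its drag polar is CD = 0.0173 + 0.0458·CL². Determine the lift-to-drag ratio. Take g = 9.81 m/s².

L/D = 8.48

In steady level flight, lift balances weight: W = mg = 237000 × 9.81 = 2.325×10^6 N.
Dynamic pressure q = 0.5 × 0.464 × 157² = 5719 Pa.
CL = 2W/(ρv²S) = 2×2.325×10^6/(0.464×157²×168) = 2.42.
CD = 0.0173 + 0.0458 × 2.42² = 0.2855.
L/D = CL/CD = 2.42 / 0.2855 = 8.48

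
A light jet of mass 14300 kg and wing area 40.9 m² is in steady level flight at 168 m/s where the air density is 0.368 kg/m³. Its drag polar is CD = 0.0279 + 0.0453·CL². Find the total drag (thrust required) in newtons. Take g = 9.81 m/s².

Weight W = mg = 14300 × 9.81 = 1.4028×10^5 N; in level flight L = W.
Dynamic pressure q = 0.5 × 0.368 × 168² = 5193 Pa.
CL = 2W/(ρv²S) = 2×1.4028×10^5/(0.368×168²×40.9) = 0.6605.
CD = 0.0279 + 0.0453 × 0.6605² = 0.04766.
D = q·S·CD = 5193 × 40.9 × 0.04766 = 10120 N

D = 10100 N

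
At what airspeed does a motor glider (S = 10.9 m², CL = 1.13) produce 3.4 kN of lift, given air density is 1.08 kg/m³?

v = 22.6 m/s

L = ½ρv²S·CL ⇒ v = √(2L/(ρ·S·CL))
v = √(2 × 3400 / (1.08 × 10.9 × 1.13)) = √511.2 = 22.6 m/s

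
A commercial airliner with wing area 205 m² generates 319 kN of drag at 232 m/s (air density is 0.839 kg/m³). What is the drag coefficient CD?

From D = ½ρv²S·CD, rearranging gives CD = 2D/(ρv²S).
CD = 2 × 3.19×10^5 / (0.839 × 232² × 205) = 0.0689

CD = 0.0689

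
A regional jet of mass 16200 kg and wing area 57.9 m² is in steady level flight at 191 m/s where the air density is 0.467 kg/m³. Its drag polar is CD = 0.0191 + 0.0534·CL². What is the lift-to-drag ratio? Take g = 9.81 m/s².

Level flight ⇒ L = W = m·g = 16200 × 9.81 = 1.5892×10^5 N.
Dynamic pressure q = 0.5 × 0.467 × 191² = 8518 Pa.
CL = W/(q·S) = 1.5892×10^5 / (8518 × 57.9) = 0.3222.
CD = 0.0191 + 0.0534 × 0.3222² = 0.02464.
L/D = CL/CD = 0.3222 / 0.02464 = 13.1

L/D = 13.1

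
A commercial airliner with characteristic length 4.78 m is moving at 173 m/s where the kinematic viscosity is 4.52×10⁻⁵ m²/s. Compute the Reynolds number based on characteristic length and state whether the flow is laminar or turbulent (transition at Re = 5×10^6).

Re = v·c/ν = 173 × 4.78 / (4.52×10⁻⁵) = 1.83×10^7
Since 1.83×10^7 > 5×10^6, the flow is turbulent.

Re = 1.83×10^7 (turbulent)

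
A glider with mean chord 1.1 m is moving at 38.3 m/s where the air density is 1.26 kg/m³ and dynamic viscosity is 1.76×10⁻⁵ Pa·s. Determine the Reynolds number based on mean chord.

Re = ρ·v·c/μ = 1.26 × 38.3 × 1.1 / (1.76×10⁻⁵) = 3.02×10^6

Re = 3.02×10^6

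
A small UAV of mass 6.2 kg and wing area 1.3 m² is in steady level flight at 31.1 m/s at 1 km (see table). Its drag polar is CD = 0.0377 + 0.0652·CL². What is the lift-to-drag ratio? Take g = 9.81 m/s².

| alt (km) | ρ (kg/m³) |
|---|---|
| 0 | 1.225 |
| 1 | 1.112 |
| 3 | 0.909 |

At 1 km, from the table: ρ = 1.112 kg/m³.
Weight W = mg = 6.2 × 9.81 = 60.822 N; in level flight L = W.
Dynamic pressure q = 0.5 × 1.112 × 31.1² = 537.8 Pa.
CL = W/(q·S) = 60.822 / (537.8 × 1.3) = 0.087.
CD = 0.0377 + 0.0652 × 0.087² = 0.03819.
L/D = CL/CD = 0.087 / 0.03819 = 2.28

L/D = 2.28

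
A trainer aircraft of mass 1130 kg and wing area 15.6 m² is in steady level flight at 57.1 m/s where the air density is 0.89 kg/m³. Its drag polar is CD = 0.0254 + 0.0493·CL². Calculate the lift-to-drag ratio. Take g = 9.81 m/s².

Weight W = mg = 1130 × 9.81 = 11085 N; in level flight L = W.
Dynamic pressure q = 0.5 × 0.89 × 57.1² = 1451 Pa.
CL = 2W/(ρv²S) = 2×11085/(0.89×57.1²×15.6) = 0.4898.
CD = 0.0254 + 0.0493 × 0.4898² = 0.03723.
L/D = CL/CD = 0.4898 / 0.03723 = 13.2

L/D = 13.2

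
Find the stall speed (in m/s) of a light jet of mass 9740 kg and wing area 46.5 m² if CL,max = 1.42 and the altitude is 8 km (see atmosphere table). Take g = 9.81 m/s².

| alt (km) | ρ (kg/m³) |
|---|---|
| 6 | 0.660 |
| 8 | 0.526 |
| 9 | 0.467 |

At 8 km, from the table: ρ = 0.526 kg/m³.
Weight W = mg = 9740 × 9.81 = 95550 N.
V_stall = √(2W/(ρ·S·CL,max)) = √(2 × 95550 / (0.526 × 46.5 × 1.42))
V_stall = √5502 = 74.2 m/s

V_stall = 74.2 m/s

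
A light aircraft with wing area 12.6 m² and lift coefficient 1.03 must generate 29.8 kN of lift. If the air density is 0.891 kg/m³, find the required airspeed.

v = 71.8 m/s

L = ½ρv²S·CL ⇒ v = √(2L/(ρ·S·CL))
v = √(2 × 29800 / (0.891 × 12.6 × 1.03)) = √5154 = 71.8 m/s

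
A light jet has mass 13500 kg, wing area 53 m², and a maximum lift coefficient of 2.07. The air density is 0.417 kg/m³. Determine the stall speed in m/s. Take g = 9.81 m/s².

At stall, lift equals weight: L = W = m·g = 13500 × 9.81 = 1.324×10^5 N.
V_stall = √(2W/(ρ·S·CL,max)) = √(2 × 1.324×10^5 / (0.417 × 53 × 2.07))
V_stall = √5790 = 76.1 m/s

V_stall = 76.1 m/s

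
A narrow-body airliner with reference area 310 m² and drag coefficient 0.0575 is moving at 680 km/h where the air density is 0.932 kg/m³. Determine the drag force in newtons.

Convert speed: v = 680 km/h ÷ 3.6 = 188.9 m/s.
Dynamic pressure q = ½ρv² = ½ × 0.932 × 188.9² = 16630 Pa.
D = q·S·CD = 16630 × 310 × 0.0575 = 2.96×10^5 N ≈ 296 kN

D = 2.96×10^5 N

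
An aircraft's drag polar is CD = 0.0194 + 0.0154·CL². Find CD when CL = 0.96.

CD = 0.0194 + 0.0154 × 0.96² = 0.0194 + 0.01419 = 0.0336

CD = 0.0336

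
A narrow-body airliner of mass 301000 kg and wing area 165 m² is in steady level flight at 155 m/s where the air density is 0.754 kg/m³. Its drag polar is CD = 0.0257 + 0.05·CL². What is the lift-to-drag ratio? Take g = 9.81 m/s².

L/D = 8.94

Weight W = mg = 301000 × 9.81 = 2.9528×10^6 N; in level flight L = W.
Dynamic pressure q = 0.5 × 0.754 × 155² = 9057 Pa.
CL = W/(q·S) = 2.9528×10^6 / (9057 × 165) = 1.976.
CD = 0.0257 + 0.05 × 1.976² = 0.2209.
L/D = CL/CD = 1.976 / 0.2209 = 8.94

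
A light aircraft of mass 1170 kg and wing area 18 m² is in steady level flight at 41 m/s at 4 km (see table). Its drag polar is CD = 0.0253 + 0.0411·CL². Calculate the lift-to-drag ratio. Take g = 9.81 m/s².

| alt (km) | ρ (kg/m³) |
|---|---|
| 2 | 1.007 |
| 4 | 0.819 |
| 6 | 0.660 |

L/D = 15.3

At 4 km, from the table: ρ = 0.819 kg/m³.
Level flight ⇒ L = W = m·g = 1170 × 9.81 = 11478 N.
Dynamic pressure q = 0.5 × 0.819 × 41² = 688.4 Pa.
Required CL = L/(qS) = 11478/(688.4·18) = 0.9263.
CD = 0.0253 + 0.0411 × 0.9263² = 0.06057.
L/D = CL/CD = 0.9263 / 0.06057 = 15.3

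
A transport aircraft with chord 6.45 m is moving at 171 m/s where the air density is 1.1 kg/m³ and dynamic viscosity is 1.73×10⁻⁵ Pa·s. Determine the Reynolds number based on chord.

Re = ρ·v·c/μ = 1.1 × 171 × 6.45 / (1.73×10⁻⁵) = 7.01×10^7

Re = 7.01×10^7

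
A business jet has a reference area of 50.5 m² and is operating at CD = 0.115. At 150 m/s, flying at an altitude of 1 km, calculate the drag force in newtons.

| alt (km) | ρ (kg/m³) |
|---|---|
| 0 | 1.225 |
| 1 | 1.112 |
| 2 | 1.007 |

D = 72700 N

At 1 km, from the table: ρ = 1.112 kg/m³.
Dynamic pressure q = ½ρv² = ½ × 1.112 × 150² = 12510 Pa.
D = q·S·CD = 12510 × 50.5 × 0.115 = 72700 N ≈ 72.7 kN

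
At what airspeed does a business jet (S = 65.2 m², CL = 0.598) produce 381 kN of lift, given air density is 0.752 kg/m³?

v = 161 m/s

L = ½ρv²S·CL ⇒ v = √(2L/(ρ·S·CL))
v = √(2 × 3.81×10^5 / (0.752 × 65.2 × 0.598)) = √25990 = 161 m/s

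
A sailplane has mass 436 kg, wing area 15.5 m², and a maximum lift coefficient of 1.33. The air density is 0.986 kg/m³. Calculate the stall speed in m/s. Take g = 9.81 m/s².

V_stall = 20.5 m/s

Stall occurs when L = W at CL,max. W = mg = 436 × 9.81 = 4277 N.
V_stall = √(2W/(ρ·S·CL,max)) = √(2 × 4277 / (0.986 × 15.5 × 1.33))
V_stall = √420.8 = 20.5 m/s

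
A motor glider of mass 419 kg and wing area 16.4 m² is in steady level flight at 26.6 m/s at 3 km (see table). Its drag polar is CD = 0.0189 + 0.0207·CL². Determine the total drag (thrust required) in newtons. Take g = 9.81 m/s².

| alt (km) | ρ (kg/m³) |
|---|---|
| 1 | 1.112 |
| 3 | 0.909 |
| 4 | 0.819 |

D = 166 N

At 3 km, from the table: ρ = 0.909 kg/m³.
Weight W = mg = 419 × 9.81 = 4110.4 N; in level flight L = W.
q = ½ρv² = ½ × 0.909 × 26.6² = 321.6 Pa.
CL = 2W/(ρv²S) = 2×4110.4/(0.909×26.6²×16.4) = 0.7794.
CD = 0.0189 + 0.0207 × 0.7794² = 0.03147.
D = q·S·CD = 321.6 × 16.4 × 0.03147 = 166 N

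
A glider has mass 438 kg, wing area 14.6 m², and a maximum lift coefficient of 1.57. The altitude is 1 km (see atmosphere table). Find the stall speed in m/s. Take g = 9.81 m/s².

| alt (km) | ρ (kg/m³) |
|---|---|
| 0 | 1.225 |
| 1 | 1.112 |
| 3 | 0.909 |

At 1 km, from the table: ρ = 1.112 kg/m³.
Stall occurs when L = W at CL,max. W = mg = 438 × 9.81 = 4297 N.
From L = ½ρV²S·CL,max = W: V_stall = √(2W/(ρSCL,max)) = √(2·4297/(1.112·14.6·1.57))
V_stall = √337.1 = 18.4 m/s

V_stall = 18.4 m/s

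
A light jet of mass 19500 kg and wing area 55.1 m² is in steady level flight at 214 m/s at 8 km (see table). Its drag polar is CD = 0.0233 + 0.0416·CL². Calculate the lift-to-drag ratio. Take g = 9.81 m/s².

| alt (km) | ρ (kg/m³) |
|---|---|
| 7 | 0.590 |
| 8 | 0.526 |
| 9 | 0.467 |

L/D = 10.8

At 8 km, from the table: ρ = 0.526 kg/m³.
Weight W = mg = 19500 × 9.81 = 1.913×10^5 N; in level flight L = W.
q = ½ρv² = ½ × 0.526 × 214² = 12040 Pa.
CL = W/(q·S) = 1.913×10^5 / (12040 × 55.1) = 0.2882.
CD = 0.0233 + 0.0416 × 0.2882² = 0.02676.
L/D = CL/CD = 0.2882 / 0.02676 = 10.8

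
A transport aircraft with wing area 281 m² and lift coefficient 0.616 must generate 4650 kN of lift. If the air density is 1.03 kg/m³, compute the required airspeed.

L = ½ρv²S·CL ⇒ v = √(2L/(ρ·S·CL))
v = √(2 × 4.65×10^6 / (1.03 × 281 × 0.616)) = √52160 = 228 m/s

v = 228 m/s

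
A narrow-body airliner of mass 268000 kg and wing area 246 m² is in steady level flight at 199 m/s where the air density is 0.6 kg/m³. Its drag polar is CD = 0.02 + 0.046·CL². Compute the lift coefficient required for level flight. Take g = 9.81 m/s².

CL = 0.9

Level flight ⇒ L = W = m·g = 268000 × 9.81 = 2.6291×10^6 N.
Dynamic pressure q = 0.5 × 0.6 × 199² = 11880 Pa.
CL = 2W/(ρv²S) = 2×2.6291×10^6/(0.6×199²×246) = 0.8996.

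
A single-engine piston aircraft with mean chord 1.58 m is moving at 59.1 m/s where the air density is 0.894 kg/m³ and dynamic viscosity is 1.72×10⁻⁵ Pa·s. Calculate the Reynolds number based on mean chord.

Re = ρ·v·c/μ = 0.894 × 59.1 × 1.58 / (1.72×10⁻⁵) = 4.85×10^6

Re = 4.85×10^6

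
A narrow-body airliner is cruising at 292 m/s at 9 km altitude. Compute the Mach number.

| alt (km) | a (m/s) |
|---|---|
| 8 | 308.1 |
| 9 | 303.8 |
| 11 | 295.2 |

At 9 km, from the table: a = 303.8 m/s.
M = v/a = 292 / 303.8 = 0.961

M = 0.961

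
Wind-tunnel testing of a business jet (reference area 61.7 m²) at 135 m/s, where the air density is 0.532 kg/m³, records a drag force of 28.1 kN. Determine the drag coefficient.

CD = 0.0939

From D = ½ρv²S·CD, rearranging gives CD = 2D/(ρv²S).
CD = 2 × 28100 / (0.532 × 135² × 61.7) = 0.0939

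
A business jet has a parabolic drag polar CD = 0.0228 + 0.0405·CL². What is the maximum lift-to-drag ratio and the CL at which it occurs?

(L/D)max = 16.5, at CL = 0.75

For CD = CD0 + K·CL², (L/D)max occurs at CL* = √(CD0/K) and equals 1/(2√(K·CD0)).
(L/D)max = 1/(2√(0.0405 × 0.0228)) = 1/(2 × 0.03039) = 16.5
CL* = √(0.0228/0.0405) = 0.75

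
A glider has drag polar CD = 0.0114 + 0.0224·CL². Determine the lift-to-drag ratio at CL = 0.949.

CD = 0.0114 + 0.0224 × 0.949² = 0.03157
L/D = CL/CD = 0.949 / 0.03157 = 30.1

L/D = 30.1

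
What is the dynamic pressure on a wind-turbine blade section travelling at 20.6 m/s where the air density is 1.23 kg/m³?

q = ½ρv² = ½ × 1.23 × 20.6² = 261 Pa

q = 261 Pa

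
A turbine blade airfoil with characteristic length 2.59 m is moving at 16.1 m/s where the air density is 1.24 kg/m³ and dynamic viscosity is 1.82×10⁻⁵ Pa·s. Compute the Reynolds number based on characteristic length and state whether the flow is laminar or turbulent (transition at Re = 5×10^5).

Re = 2.84×10^6 (turbulent)

Re = ρ·v·c/μ = 1.24 × 16.1 × 2.59 / (1.82×10⁻⁵) = 2.84×10^6
Since 2.84×10^6 > 5×10^5, the flow is turbulent.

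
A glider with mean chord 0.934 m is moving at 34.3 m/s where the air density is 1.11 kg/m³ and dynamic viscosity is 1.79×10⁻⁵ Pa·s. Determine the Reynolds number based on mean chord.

Re = ρ·v·c/μ = 1.11 × 34.3 × 0.934 / (1.79×10⁻⁵) = 1.99×10^6

Re = 1.99×10^6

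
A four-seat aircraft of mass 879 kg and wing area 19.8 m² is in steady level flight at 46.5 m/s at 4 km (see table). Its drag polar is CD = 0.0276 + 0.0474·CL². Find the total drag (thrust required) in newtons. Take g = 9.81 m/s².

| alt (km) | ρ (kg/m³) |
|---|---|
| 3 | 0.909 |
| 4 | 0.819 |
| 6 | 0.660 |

At 4 km, from the table: ρ = 0.819 kg/m³.
Weight W = mg = 879 × 9.81 = 8623 N; in level flight L = W.
q = ½ρv² = ½ × 0.819 × 46.5² = 885.4 Pa.
CL = W/(q·S) = 8623 / (885.4 × 19.8) = 0.4919.
CD = 0.0276 + 0.0474 × 0.4919² = 0.03907.
D = q·S·CD = 885.4 × 19.8 × 0.03907 = 684.9 N

D = 685 N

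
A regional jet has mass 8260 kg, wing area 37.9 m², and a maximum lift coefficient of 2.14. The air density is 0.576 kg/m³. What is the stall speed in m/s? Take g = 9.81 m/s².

V_stall = 58.9 m/s

Weight W = mg = 8260 × 9.81 = 81030 N.
From L = ½ρV²S·CL,max = W: V_stall = √(2W/(ρSCL,max)) = √(2·81030/(0.576·37.9·2.14))
V_stall = √3469 = 58.9 m/s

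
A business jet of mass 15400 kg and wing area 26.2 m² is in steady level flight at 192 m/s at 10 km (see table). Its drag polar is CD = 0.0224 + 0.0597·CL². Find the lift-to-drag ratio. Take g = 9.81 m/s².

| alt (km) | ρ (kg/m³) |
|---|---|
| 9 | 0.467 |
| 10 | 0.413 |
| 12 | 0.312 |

At 10 km, from the table: ρ = 0.413 kg/m³.
In steady level flight, lift balances weight: W = mg = 15400 × 9.81 = 1.5107×10^5 N.
Dynamic pressure q = 0.5 × 0.413 × 192² = 7612 Pa.
CL = 2W/(ρv²S) = 2×1.5107×10^5/(0.413×192²×26.2) = 0.7575.
CD = 0.0224 + 0.0597 × 0.7575² = 0.05665.
L/D = CL/CD = 0.7575 / 0.05665 = 13.4

L/D = 13.4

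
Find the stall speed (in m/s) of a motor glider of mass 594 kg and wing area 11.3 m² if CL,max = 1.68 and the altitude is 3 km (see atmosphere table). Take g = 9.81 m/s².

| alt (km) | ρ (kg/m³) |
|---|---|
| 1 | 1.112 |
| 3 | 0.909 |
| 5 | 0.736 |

V_stall = 26 m/s

At 3 km, from the table: ρ = 0.909 kg/m³.
Weight W = mg = 594 × 9.81 = 5827 N.
From L = ½ρV²S·CL,max = W: V_stall = √(2W/(ρSCL,max)) = √(2·5827/(0.909·11.3·1.68))
V_stall = √675.4 = 26 m/s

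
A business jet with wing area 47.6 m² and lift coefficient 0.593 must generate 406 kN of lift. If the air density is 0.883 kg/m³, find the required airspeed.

L = ½ρv²S·CL ⇒ v = √(2L/(ρ·S·CL))
v = √(2 × 4.06×10^5 / (0.883 × 47.6 × 0.593)) = √32580 = 180 m/s

v = 180 m/s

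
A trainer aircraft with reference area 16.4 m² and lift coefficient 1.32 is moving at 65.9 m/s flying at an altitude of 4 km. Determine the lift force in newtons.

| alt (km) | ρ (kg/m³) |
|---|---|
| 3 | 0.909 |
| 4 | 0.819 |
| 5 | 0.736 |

L = 38500 N

At 4 km, from the table: ρ = 0.819 kg/m³.
Dynamic pressure q = ½ρv² = ½ × 0.819 × 65.9² = 1778 Pa.
L = q·S·CL = 1778 × 16.4 × 1.32 = 38500 N ≈ 38.5 kN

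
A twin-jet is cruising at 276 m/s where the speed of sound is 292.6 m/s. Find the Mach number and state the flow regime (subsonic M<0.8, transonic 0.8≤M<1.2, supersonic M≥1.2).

M = 0.943 (transonic)

M = v/a = 276 / 292.6 = 0.943
M = 0.943 → transonic.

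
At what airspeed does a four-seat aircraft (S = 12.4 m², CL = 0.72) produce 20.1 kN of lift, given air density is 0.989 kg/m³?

v = 67.5 m/s

L = ½ρv²S·CL ⇒ v = √(2L/(ρ·S·CL))
v = √(2 × 20100 / (0.989 × 12.4 × 0.72)) = √4553 = 67.5 m/s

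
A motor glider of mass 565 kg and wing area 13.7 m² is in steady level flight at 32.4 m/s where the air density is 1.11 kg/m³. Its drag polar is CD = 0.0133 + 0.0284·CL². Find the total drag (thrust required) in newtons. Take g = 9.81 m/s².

D = 215 N

In steady level flight, lift balances weight: W = mg = 565 × 9.81 = 5542.7 N.
q = ½ρv² = ½ × 1.11 × 32.4² = 582.6 Pa.
Required CL = L/(qS) = 5542.7/(582.6·13.7) = 0.6944.
CD = 0.0133 + 0.0284 × 0.6944² = 0.02699.
D = q·S·CD = 582.6 × 13.7 × 0.02699 = 215.5 N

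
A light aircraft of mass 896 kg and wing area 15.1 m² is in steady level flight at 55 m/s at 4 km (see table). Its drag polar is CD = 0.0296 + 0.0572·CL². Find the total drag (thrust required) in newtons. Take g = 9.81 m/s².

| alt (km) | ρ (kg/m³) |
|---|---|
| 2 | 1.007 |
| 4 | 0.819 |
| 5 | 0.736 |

D = 790 N

At 4 km, from the table: ρ = 0.819 kg/m³.
Weight W = mg = 896 × 9.81 = 8789.8 N; in level flight L = W.
q = ½ρv² = ½ × 0.819 × 55² = 1239 Pa.
CL = W/(q·S) = 8789.8 / (1239 × 15.1) = 0.4699.
CD = 0.0296 + 0.0572 × 0.4699² = 0.04223.
D = q·S·CD = 1239 × 15.1 × 0.04223 = 789.9 N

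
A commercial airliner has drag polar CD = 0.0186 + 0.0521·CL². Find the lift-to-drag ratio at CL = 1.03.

CD = 0.0186 + 0.0521 × 1.03² = 0.07387
L/D = CL/CD = 1.03 / 0.07387 = 13.9

L/D = 13.9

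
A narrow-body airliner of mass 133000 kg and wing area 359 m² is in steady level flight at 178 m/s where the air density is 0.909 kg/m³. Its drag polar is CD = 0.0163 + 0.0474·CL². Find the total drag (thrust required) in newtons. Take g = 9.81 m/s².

D = 99900 N

Weight W = mg = 133000 × 9.81 = 1.3047×10^6 N; in level flight L = W.
q = ½ρv² = ½ × 0.909 × 178² = 14400 Pa.
Required CL = L/(qS) = 1.3047×10^6/(14400·359) = 0.2524.
CD = 0.0163 + 0.0474 × 0.2524² = 0.01932.
D = q·S·CD = 14400 × 359 × 0.01932 = 99870 N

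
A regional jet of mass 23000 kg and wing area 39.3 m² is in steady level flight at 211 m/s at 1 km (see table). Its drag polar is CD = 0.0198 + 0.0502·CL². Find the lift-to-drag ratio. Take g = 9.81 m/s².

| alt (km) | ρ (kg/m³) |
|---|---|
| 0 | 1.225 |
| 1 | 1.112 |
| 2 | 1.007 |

At 1 km, from the table: ρ = 1.112 kg/m³.
Level flight ⇒ L = W = m·g = 23000 × 9.81 = 2.2563×10^5 N.
q = ½ρv² = ½ × 1.112 × 211² = 24750 Pa.
Required CL = L/(qS) = 2.2563×10^5/(24750·39.3) = 0.2319.
CD = 0.0198 + 0.0502 × 0.2319² = 0.0225.
L/D = CL/CD = 0.2319 / 0.0225 = 10.3

L/D = 10.3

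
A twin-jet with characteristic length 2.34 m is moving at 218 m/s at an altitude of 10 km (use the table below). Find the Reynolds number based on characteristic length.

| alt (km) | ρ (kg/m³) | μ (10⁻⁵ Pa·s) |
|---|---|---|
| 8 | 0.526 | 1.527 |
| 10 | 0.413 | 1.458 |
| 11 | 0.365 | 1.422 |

Re = 1.44×10^7

At 10 km, from the table: ρ = 0.413 kg/m³, μ = 1.458×10⁻⁵ Pa·s.
Re = ρ·v·c/μ = 0.413 × 218 × 2.34 / (1.458×10⁻⁵) = 1.44×10^7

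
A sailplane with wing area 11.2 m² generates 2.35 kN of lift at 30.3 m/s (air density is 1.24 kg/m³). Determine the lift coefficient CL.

From L = ½ρv²S·CL, rearranging gives CL = 2L/(ρv²S).
CL = 2 × 2350 / (1.24 × 30.3² × 11.2) = 0.369

CL = 0.369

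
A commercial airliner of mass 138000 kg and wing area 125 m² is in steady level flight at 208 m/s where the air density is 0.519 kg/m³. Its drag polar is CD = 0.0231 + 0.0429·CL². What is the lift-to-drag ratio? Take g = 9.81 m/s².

Level flight ⇒ L = W = m·g = 138000 × 9.81 = 1.3538×10^6 N.
Dynamic pressure q = 0.5 × 0.519 × 208² = 11230 Pa.
CL = W/(q·S) = 1.3538×10^6 / (11230 × 125) = 0.9647.
CD = 0.0231 + 0.0429 × 0.9647² = 0.06302.
L/D = CL/CD = 0.9647 / 0.06302 = 15.3

L/D = 15.3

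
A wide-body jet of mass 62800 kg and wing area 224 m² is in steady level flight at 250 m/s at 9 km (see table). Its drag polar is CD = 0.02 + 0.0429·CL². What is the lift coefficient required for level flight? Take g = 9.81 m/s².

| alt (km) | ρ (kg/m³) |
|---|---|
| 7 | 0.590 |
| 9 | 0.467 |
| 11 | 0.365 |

CL = 0.188

At 9 km, from the table: ρ = 0.467 kg/m³.
In steady level flight, lift balances weight: W = mg = 62800 × 9.81 = 6.1607×10^5 N.
q = ½ρv² = ½ × 0.467 × 250² = 14590 Pa.
CL = W/(q·S) = 6.1607×10^5 / (14590 × 224) = 0.1885.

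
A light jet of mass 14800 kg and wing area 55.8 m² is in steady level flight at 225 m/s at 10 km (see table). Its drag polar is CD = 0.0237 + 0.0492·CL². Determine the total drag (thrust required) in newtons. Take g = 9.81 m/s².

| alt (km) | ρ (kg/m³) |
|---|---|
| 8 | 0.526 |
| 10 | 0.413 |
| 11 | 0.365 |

D = 15600 N

At 10 km, from the table: ρ = 0.413 kg/m³.
In steady level flight, lift balances weight: W = mg = 14800 × 9.81 = 1.4519×10^5 N.
q = ½ρv² = ½ × 0.413 × 225² = 10450 Pa.
CL = W/(q·S) = 1.4519×10^5 / (10450 × 55.8) = 0.2489.
CD = 0.0237 + 0.0492 × 0.2489² = 0.02675.
D = q·S·CD = 10450 × 55.8 × 0.02675 = 15600 N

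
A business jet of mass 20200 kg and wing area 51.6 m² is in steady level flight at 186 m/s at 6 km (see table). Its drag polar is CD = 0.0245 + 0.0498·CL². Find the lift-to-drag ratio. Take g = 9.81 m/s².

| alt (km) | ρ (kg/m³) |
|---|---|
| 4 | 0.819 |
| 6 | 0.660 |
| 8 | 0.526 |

At 6 km, from the table: ρ = 0.660 kg/m³.
In steady level flight, lift balances weight: W = mg = 20200 × 9.81 = 1.9816×10^5 N.
Dynamic pressure q = 0.5 × 0.66 × 186² = 11420 Pa.
Required CL = L/(qS) = 1.9816×10^5/(11420·51.6) = 0.3364.
CD = 0.0245 + 0.0498 × 0.3364² = 0.03013.
L/D = CL/CD = 0.3364 / 0.03013 = 11.2

L/D = 11.2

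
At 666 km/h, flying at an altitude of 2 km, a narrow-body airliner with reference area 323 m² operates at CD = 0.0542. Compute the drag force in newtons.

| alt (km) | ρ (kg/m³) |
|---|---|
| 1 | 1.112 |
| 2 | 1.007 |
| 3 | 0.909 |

D = 3.02×10^5 N

At 2 km, from the table: ρ = 1.007 kg/m³.
Convert speed: v = 666 km/h ÷ 3.6 = 185 m/s.
Dynamic pressure q = ½ρv² = ½ × 1.007 × 185² = 17230 Pa.
D = q·S·CD = 17230 × 323 × 0.0542 = 3.02×10^5 N ≈ 302 kN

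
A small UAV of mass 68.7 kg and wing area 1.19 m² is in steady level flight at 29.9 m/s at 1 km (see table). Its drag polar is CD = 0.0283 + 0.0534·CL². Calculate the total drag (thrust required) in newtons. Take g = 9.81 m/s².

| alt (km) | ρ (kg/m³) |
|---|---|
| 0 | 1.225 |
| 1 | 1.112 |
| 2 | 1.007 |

At 1 km, from the table: ρ = 1.112 kg/m³.
In steady level flight, lift balances weight: W = mg = 68.7 × 9.81 = 673.95 N.
Dynamic pressure q = 0.5 × 1.112 × 29.9² = 497.1 Pa.
CL = 2W/(ρv²S) = 2×673.95/(1.112×29.9²×1.19) = 1.139.
CD = 0.0283 + 0.0534 × 1.139² = 0.09762.
D = q·S·CD = 497.1 × 1.19 × 0.09762 = 57.74 N

D = 57.7 N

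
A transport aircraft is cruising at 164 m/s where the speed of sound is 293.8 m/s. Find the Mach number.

M = v/a = 164 / 293.8 = 0.558

M = 0.558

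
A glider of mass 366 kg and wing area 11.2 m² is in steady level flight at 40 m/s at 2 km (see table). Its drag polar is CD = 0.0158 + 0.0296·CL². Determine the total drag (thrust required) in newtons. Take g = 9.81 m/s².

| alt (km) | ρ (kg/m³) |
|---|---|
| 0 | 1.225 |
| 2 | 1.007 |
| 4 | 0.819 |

D = 185 N

At 2 km, from the table: ρ = 1.007 kg/m³.
Level flight ⇒ L = W = m·g = 366 × 9.81 = 3590.5 N.
q = ½ρv² = ½ × 1.007 × 40² = 805.6 Pa.
CL = W/(q·S) = 3590.5 / (805.6 × 11.2) = 0.3979.
CD = 0.0158 + 0.0296 × 0.3979² = 0.02049.
D = q·S·CD = 805.6 × 11.2 × 0.02049 = 184.9 N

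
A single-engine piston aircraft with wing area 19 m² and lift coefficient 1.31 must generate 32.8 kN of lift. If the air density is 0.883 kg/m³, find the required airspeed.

v = 54.6 m/s

L = ½ρv²S·CL ⇒ v = √(2L/(ρ·S·CL))
v = √(2 × 32800 / (0.883 × 19 × 1.31)) = √2985 = 54.6 m/s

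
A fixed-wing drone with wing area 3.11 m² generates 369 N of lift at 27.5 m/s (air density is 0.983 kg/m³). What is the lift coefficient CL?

CL = 0.319

From L = ½ρv²S·CL, rearranging gives CL = 2L/(ρv²S).
CL = 2 × 369 / (0.983 × 27.5² × 3.11) = 0.319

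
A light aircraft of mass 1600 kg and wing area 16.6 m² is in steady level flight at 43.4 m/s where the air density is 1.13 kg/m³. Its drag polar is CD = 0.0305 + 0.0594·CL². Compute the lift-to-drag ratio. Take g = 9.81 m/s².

Level flight ⇒ L = W = m·g = 1600 × 9.81 = 15696 N.
Dynamic pressure q = 0.5 × 1.13 × 43.4² = 1064 Pa.
CL = 2W/(ρv²S) = 2×15696/(1.13×43.4²×16.6) = 0.8885.
CD = 0.0305 + 0.0594 × 0.8885² = 0.07739.
L/D = CL/CD = 0.8885 / 0.07739 = 11.5

L/D = 11.5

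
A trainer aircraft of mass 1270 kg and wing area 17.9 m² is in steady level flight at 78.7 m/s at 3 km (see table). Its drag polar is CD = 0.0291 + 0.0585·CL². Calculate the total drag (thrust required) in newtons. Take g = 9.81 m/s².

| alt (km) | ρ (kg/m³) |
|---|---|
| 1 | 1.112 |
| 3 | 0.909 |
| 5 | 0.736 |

At 3 km, from the table: ρ = 0.909 kg/m³.
In steady level flight, lift balances weight: W = mg = 1270 × 9.81 = 12459 N.
Dynamic pressure q = 0.5 × 0.909 × 78.7² = 2815 Pa.
Required CL = L/(qS) = 12459/(2815·17.9) = 0.2473.
CD = 0.0291 + 0.0585 × 0.2473² = 0.03268.
D = q·S·CD = 2815 × 17.9 × 0.03268 = 1647 N

D = 1650 N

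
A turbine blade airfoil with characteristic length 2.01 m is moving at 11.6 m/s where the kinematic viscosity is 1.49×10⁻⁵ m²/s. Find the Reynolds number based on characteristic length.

Re = 1.56×10^6

Re = v·c/ν = 11.6 × 2.01 / (1.49×10⁻⁵) = 1.56×10^6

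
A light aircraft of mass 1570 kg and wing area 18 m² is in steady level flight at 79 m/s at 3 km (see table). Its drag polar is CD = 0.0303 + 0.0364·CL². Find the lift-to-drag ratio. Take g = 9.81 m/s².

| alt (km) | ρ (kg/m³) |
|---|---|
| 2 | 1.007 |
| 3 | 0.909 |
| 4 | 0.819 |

L/D = 8.97

At 3 km, from the table: ρ = 0.909 kg/m³.
Weight W = mg = 1570 × 9.81 = 15402 N; in level flight L = W.
q = ½ρv² = ½ × 0.909 × 79² = 2837 Pa.
CL = W/(q·S) = 15402 / (2837 × 18) = 0.3017.
CD = 0.0303 + 0.0364 × 0.3017² = 0.03361.
L/D = CL/CD = 0.3017 / 0.03361 = 8.97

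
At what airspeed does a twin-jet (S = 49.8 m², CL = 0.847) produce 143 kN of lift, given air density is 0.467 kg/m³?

v = 120 m/s

L = ½ρv²S·CL ⇒ v = √(2L/(ρ·S·CL))
v = √(2 × 1.43×10^5 / (0.467 × 49.8 × 0.847)) = √14520 = 120 m/s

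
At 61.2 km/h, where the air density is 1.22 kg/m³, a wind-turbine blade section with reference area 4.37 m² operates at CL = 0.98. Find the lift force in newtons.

L = 755 N

Convert speed: v = 61.2 km/h ÷ 3.6 = 17 m/s.
Dynamic pressure q = ½ρv² = ½ × 1.22 × 17² = 176.3 Pa.
L = q·S·CL = 176.3 × 4.37 × 0.98 = 755 N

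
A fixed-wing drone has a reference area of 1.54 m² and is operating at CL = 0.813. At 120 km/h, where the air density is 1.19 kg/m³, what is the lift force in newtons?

L = 828 N

Convert speed: v = 120 km/h ÷ 3.6 = 33.33 m/s.
Dynamic pressure q = ½ρv² = ½ × 1.19 × 33.33² = 661.1 Pa.
L = q·S·CL = 661.1 × 1.54 × 0.813 = 828 N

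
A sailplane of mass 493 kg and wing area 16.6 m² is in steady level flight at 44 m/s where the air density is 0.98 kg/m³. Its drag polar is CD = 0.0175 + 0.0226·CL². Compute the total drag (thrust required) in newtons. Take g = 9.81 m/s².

D = 309 N

In steady level flight, lift balances weight: W = mg = 493 × 9.81 = 4836.3 N.
Dynamic pressure q = 0.5 × 0.98 × 44² = 948.6 Pa.
CL = 2W/(ρv²S) = 2×4836.3/(0.98×44²×16.6) = 0.3071.
CD = 0.0175 + 0.0226 × 0.3071² = 0.01963.
D = q·S·CD = 948.6 × 16.6 × 0.01963 = 309.1 N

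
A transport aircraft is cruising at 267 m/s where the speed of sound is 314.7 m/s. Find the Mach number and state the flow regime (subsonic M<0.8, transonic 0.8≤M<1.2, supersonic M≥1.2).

M = v/a = 267 / 314.7 = 0.848
M = 0.848 → transonic.

M = 0.848 (transonic)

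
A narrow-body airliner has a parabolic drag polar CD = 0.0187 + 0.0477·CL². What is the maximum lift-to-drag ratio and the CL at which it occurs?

For CD = CD0 + K·CL², (L/D)max occurs at CL* = √(CD0/K) and equals 1/(2√(K·CD0)).
(L/D)max = 1/(2√(0.0477 × 0.0187)) = 1/(2 × 0.02987) = 16.7
CL* = √(0.0187/0.0477) = 0.626

(L/D)max = 16.7, at CL = 0.626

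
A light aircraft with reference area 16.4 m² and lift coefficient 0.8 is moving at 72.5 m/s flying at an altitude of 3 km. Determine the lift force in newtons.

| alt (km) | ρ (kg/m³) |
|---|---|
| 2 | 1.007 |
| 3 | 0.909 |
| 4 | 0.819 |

At 3 km, from the table: ρ = 0.909 kg/m³.
Dynamic pressure q = ½ρv² = ½ × 0.909 × 72.5² = 2389 Pa.
L = q·S·CL = 2389 × 16.4 × 0.8 = 31300 N ≈ 31.3 kN

L = 31300 N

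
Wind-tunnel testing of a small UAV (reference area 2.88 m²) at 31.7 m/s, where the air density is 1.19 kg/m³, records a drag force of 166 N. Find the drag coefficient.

CD = 0.0964

From D = ½ρv²S·CD, rearranging gives CD = 2D/(ρv²S).
CD = 2 × 166 / (1.19 × 31.7² × 2.88) = 0.0964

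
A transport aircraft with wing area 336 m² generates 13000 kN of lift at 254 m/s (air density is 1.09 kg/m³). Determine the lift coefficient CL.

CL = 1.1

From L = ½ρv²S·CL, rearranging gives CL = 2L/(ρv²S).
CL = 2 × 1.3×10^7 / (1.09 × 254² × 336) = 1.1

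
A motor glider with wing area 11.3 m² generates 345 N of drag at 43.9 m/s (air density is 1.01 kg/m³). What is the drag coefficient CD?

From D = ½ρv²S·CD, rearranging gives CD = 2D/(ρv²S).
CD = 2 × 345 / (1.01 × 43.9² × 11.3) = 0.0314

CD = 0.0314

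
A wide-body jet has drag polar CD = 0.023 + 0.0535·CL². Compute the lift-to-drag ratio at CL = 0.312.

CD = 0.023 + 0.0535 × 0.312² = 0.02821
L/D = CL/CD = 0.312 / 0.02821 = 11.1

L/D = 11.1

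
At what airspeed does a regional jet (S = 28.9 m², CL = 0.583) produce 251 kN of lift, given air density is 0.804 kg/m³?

v = 193 m/s

L = ½ρv²S·CL ⇒ v = √(2L/(ρ·S·CL))
v = √(2 × 2.51×10^5 / (0.804 × 28.9 × 0.583)) = √37060 = 193 m/s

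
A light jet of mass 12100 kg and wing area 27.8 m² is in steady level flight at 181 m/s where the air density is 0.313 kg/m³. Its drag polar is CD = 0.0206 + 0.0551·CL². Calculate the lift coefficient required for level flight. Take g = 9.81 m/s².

CL = 0.833

In steady level flight, lift balances weight: W = mg = 12100 × 9.81 = 1.187×10^5 N.
Dynamic pressure q = 0.5 × 0.313 × 181² = 5127 Pa.
Required CL = L/(qS) = 1.187×10^5/(5127·27.8) = 0.8328.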